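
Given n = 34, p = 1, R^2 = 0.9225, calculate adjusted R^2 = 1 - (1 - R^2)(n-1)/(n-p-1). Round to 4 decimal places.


Using the formula:
(1 - 0.9225) = 0.0775.
Multiply by 33/32: 0.0775 * 33 = 2.5575, then 2.5575 / 32 = 0.0799.
Adj R^2 = 1 - 0.0799 = 0.9201.

0.9201


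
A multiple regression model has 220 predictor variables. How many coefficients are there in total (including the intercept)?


Each predictor gets one coefficient, plus one intercept.
Total parameters = 220 + 1 = 221.

221


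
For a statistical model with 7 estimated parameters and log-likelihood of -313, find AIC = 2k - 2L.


Compute:
2k = 2*7 = 14.
-2*loglik = -2*(-313) = 626.
AIC = 14 + 626 = 640.

640


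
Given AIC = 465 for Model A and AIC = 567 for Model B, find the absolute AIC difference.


Compute |465 - 567| = 102.
Model A has the smaller AIC.

102


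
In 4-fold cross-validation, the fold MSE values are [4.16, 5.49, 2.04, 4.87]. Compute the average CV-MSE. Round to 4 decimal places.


Sum of fold MSEs = 16.5600.
Average = 16.5600 / 4 = 4.1400.

4.1400


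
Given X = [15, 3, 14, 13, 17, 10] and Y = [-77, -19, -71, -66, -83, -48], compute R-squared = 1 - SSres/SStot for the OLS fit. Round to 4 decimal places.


After computing the OLS fit (b0=-3.8602, b1=-4.7339):
SSres = 18.5511, SStot = 2797.3333.
R^2 = 1 - 18.5511/2797.3333 = 0.9934.

0.9934


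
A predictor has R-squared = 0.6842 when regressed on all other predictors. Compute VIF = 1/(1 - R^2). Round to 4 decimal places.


Denominator: 1 - 0.6842 = 0.3158.
VIF = 1 / 0.3158 = 3.1666.

3.1666


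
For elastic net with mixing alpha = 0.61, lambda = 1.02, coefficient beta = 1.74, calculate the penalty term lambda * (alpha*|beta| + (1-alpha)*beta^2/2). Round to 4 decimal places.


L1 component = 0.61 * |1.74| = 1.0614.
L2 component = 0.39 * 1.74^2 / 2 = 0.5904.
Penalty = 1.02 * (1.0614 + 0.5904) = 1.02 * 1.6518 = 1.6848.

1.6848


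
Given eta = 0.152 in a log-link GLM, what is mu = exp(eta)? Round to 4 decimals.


mu = exp(eta) = exp(0.152).
= 1.1642.

1.1642


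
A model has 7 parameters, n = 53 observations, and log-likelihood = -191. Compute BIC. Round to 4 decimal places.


ln(53) = 3.970292.
k * ln(n) = 7 * 3.970292 = 27.792044.
-2L = 382.
BIC = 27.792044 + 382 = 409.792044, which rounds to 409.7920.

409.7920


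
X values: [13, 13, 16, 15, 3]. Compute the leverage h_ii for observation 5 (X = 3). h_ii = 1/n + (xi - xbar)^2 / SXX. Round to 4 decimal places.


n = 5, xbar = 12.0000.
SXX = sum((xi - xbar)^2) = 108.0000.
h = 1/5 + (3 - 12.0000)^2 / 108.0000 = 0.9500.

0.9500


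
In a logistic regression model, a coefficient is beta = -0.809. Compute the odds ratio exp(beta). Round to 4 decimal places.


The odds ratio is computed as:
OR = e^(-0.809) = 0.4453.

0.4453


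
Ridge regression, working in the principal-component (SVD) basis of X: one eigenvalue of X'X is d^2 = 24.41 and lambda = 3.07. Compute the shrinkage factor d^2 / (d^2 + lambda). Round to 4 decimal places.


Compute the denominator: 24.41 + 3.07 = 27.4800.
Shrinkage factor = 24.41 / 27.4800 = 0.8883.

0.8883


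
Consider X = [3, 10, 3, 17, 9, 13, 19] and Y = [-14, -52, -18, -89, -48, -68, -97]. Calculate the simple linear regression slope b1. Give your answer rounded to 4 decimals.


The sample means are xbar = 10.5714 and ybar = -55.1429.
Compute S_xx = 235.7143 and S_xy = -1207.4286.
Slope b1 = S_xy / S_xx = -1207.4286 / 235.7143 = -5.1224.

-5.1224


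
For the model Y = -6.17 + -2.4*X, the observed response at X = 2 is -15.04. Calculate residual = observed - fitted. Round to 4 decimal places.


Compute yhat = -6.17 + (-2.4)(2) = -10.9700.
Residual = actual - predicted = -15.04 - -10.9700 = -4.0700.

-4.0700


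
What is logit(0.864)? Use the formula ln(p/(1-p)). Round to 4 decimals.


The odds are p/(1-p) = 0.864 / 0.136 = 6.3529.
logit(p) = ln(6.3529) = 1.8489.

1.8489


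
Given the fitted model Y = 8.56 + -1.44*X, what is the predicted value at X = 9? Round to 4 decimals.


Plug X = 9 into Y = 8.56 + -1.44*X:
Y = 8.56 + -12.9600 = -4.4000.

-4.4000


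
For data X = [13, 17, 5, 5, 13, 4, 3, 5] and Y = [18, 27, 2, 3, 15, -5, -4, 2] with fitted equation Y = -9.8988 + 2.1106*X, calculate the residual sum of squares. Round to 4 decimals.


Predicted values from Y = -9.8988 + 2.1106*X.
Residuals: [0.4610, 1.0186, 1.3458, 2.3458, -2.5390, -3.5436, -0.4330, 1.3458].
SSres = 29.5663.

29.5663


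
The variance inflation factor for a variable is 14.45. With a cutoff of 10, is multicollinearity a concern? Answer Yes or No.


The threshold is 10.
VIF = 14.45 is >= 10.
Multicollinearity indication: Yes.

Yes


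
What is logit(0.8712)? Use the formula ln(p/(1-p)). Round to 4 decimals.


Compute the odds: 0.8712/0.1288 = 6.7640.
Take the natural log: ln(6.7640) = 1.9116.

1.9116


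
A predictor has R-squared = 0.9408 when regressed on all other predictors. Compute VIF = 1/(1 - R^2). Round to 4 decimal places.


Denominator: 1 - 0.9408 = 0.0592.
VIF = 1 / 0.0592 = 16.8919.

16.8919


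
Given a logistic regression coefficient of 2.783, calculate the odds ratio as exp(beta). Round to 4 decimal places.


The odds ratio is computed as:
OR = e^(2.783) = 16.1675.

16.1675


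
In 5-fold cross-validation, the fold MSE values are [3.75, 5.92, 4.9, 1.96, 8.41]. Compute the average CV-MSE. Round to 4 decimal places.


Total MSE across folds = 24.9400.
CV-MSE = 24.9400/5 = 4.9880.

4.9880


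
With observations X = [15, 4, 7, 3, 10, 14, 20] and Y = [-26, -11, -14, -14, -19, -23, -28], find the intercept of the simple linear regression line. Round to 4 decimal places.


Compute b1 = -1.0189 from the OLS formula.
With xbar = 10.4286 and ybar = -19.2857, the intercept is:
b0 = -19.2857 - -1.0189 * 10.4286 = -8.6595.

-8.6595


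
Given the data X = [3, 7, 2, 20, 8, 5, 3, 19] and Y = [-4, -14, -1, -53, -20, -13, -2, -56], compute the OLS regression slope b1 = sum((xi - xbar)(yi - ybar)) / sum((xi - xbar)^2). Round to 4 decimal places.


Calculate xbar = 8.3750, ybar = -20.3750.
S_xx = 359.8750, S_xy = -1101.8750.
Using b1 = S_xy / S_xx = -1101.8750 / 359.8750, we get b1 = -3.0618.

-3.0618


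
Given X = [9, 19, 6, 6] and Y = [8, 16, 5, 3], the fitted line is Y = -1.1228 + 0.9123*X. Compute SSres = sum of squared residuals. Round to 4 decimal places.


Compute predicted values, then residuals = yi - yhat_i.
Residuals: [0.9121, -0.2109, 0.6490, -1.3510].
SSres = sum(residual^2) = 3.1228.

3.1228


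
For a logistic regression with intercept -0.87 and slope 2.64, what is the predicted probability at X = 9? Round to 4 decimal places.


Linear predictor: z = -0.87 + 2.64 * 9 = 22.8900.
P = 1/(1 + exp(-22.8900)) = 1/(1 + 0.0000) = 1.0000.

1.0000


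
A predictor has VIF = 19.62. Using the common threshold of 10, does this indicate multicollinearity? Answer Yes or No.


Check: VIF = 19.62 vs threshold = 10.
Since 19.62 >= 10, the answer is Yes.

Yes


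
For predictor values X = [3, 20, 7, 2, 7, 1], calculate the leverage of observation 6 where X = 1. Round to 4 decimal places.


Compute xbar = 6.6667 with n = 6 observations.
SXX = 245.3333.
Leverage = 1/6 + (1 - 6.6667)^2/245.3333 = 0.2976.

0.2976


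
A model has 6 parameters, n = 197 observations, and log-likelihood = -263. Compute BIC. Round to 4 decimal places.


ln(197) = 5.283204.
k * ln(n) = 6 * 5.283204 = 31.699224.
-2L = 526.
BIC = 31.699224 + 526 = 557.699224, which rounds to 557.6992.

557.6992


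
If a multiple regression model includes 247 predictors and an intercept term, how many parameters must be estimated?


Total coefficients = number of predictors + 1 (for the intercept).
= 247 + 1 = 248.

248


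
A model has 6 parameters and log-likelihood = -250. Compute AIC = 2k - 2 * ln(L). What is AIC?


Compute:
2k = 2*6 = 12.
-2*loglik = -2*(-250) = 500.
AIC = 12 + 500 = 512.

512


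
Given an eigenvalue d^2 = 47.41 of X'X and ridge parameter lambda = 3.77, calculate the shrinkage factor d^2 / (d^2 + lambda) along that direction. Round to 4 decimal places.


Denominator = d^2 + lambda = 47.41 + 3.77 = 51.1800.
Shrinkage = 47.41 / 51.1800 = 0.9263.

0.9263


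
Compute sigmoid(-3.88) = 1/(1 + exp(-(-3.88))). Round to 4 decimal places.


Compute exp(3.8800) = 48.4242.
Sigmoid = 1 / (1 + 48.4242) = 1 / 49.4242 = 0.0202.

0.0202


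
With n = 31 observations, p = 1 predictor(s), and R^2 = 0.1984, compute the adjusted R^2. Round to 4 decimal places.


Plug in: Adj R^2 = 1 - (1 - 0.1984) * 30/29.
= 1 - 0.8016 * 30/29
= 1 - 24.0480 / 29
= 1 - 0.8292 = 0.1708.

0.1708


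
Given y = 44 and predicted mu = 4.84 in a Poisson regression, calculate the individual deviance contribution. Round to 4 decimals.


First: ln(44/4.84) = 2.207275.
Then: 44 * 2.207275 = 97.120100.
y - mu = 44 - 4.84 = 39.16.
D = 2(97.120100 - 39.16) = 115.920200, which rounds to 115.9202.

115.9202


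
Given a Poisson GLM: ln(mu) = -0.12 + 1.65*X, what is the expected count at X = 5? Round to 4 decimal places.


Compute eta = -0.12 + 1.65 * 5 = 8.1300.
Apply inverse link: mu = e^8.1300 = 3394.7996.

3394.7996


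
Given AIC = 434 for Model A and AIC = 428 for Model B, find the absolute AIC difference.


|AIC_A - AIC_B| = |434 - 428| = 6.
Model B is preferred (lower AIC).

6


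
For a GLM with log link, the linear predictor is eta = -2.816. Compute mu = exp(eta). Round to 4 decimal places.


mu = exp(eta) = exp(-2.816).
= 0.0598.

0.0598


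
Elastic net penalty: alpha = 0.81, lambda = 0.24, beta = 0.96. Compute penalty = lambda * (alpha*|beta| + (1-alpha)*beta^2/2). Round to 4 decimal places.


alpha * |beta| = 0.81 * 0.96 = 0.7776.
(1-alpha) * beta^2/2 = 0.19 * 0.9216/2 = 0.0876.
Total = 0.24 * (0.7776 + 0.0876) = 0.2076.

0.2076


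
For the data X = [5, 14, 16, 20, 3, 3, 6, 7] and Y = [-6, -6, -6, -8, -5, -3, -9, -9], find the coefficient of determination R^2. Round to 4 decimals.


The fitted line is Y = -5.5609 + -0.1015*X.
SSres = 26.9543, SStot = 30.0000.
R^2 = 1 - SSres/SStot = 0.1015.

0.1015


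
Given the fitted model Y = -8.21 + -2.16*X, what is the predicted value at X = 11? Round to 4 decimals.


Predicted value:
Y = -8.21 + (-2.16)(11) = -8.21 + -23.7600 = -31.9700.

-31.9700


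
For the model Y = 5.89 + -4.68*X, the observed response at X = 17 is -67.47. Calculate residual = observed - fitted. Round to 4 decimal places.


Compute yhat = 5.89 + (-4.68)(17) = -73.6700.
Residual = actual - predicted = -67.47 - -73.6700 = 6.2000.

6.2000


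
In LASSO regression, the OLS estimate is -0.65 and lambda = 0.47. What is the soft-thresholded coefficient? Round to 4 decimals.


Absolute value: |-0.65| = 0.65.
Compare to lambda = 0.47.
Since |beta| > lambda, coefficient = sign(beta)*(|beta| - lambda) = -0.1800.

-0.1800


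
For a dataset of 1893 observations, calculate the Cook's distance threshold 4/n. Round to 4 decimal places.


Cook's distance cutoff = 4/n = 4/1893.
= 0.0021.

0.0021


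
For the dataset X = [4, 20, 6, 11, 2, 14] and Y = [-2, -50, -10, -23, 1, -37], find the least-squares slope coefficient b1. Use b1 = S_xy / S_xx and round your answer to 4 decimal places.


Calculate xbar = 9.5000, ybar = -20.1667.
S_xx = 231.5000, S_xy = -687.5000.
Using b1 = S_xy / S_xx = -687.5000 / 231.5000, we get b1 = -2.9698.

-2.9698


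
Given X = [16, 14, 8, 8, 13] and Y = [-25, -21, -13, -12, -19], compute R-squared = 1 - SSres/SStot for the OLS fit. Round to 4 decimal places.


Fit the OLS line: b0 = -0.3447, b1 = -1.4962.
SSres = 1.7992.
SStot = 120.0000.
R^2 = 1 - 1.7992/120.0000 = 0.9850.

0.9850


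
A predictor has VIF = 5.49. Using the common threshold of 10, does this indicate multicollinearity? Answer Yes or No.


The threshold is 10.
VIF = 5.49 is < 10.
Multicollinearity indication: No.

No


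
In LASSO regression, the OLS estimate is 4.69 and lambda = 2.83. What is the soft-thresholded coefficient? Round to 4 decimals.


|beta_OLS| = 4.69.
lambda = 2.83.
Since |beta| > lambda, coefficient = sign(beta)*(|beta| - lambda) = 1.8600.
Result = 1.8600.

1.8600


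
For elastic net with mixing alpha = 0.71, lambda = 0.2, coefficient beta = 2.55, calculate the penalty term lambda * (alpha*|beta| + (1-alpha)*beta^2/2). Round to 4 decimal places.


alpha * |beta| = 0.71 * 2.55 = 1.8105.
(1-alpha) * beta^2/2 = 0.29 * 6.5025/2 = 0.9429.
Total = 0.2 * (1.8105 + 0.9429) = 0.5507.

0.5507


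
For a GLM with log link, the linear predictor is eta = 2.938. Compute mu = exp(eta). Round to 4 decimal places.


Apply the inverse link:
mu = e^2.938 = 18.8781.

18.8781


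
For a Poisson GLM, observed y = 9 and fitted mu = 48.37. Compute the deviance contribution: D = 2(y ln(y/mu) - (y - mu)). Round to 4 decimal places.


y/mu = 9/48.37 = 0.186066 (approx.), and ln(9/48.37) = -1.681655.
y * ln(y/mu) = 9 * -1.681655 = -15.134895.
y - mu = -39.37.
D = 2 * (-15.134895 - -39.37) = 48.470210, which rounds to 48.4702.

48.4702


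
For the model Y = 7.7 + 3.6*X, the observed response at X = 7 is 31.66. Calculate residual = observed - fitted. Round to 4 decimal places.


Predicted = 7.7 + 3.6 * 7 = 32.9000.
Residual = 31.66 - 32.9000 = -1.2400.

-1.2400


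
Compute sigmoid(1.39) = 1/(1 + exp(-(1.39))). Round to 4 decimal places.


exp(-1.3900) = 0.2491.
1 + exp(-z) = 1.2491.
sigmoid = 1/1.2491 = 0.8006.

0.8006


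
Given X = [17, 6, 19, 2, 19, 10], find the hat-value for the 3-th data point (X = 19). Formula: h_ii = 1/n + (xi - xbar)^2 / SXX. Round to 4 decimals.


Compute xbar = 12.1667 with n = 6 observations.
SXX = 262.8333.
Leverage = 1/6 + (19 - 12.1667)^2/262.8333 = 0.3443.

0.3443


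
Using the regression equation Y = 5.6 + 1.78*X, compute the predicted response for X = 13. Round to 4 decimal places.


Plug X = 13 into Y = 5.6 + 1.78*X:
Y = 5.6 + 23.1400 = 28.7400.

28.7400


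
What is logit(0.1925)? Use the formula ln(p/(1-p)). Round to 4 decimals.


The odds are p/(1-p) = 0.1925 / 0.8075 = 0.2384.
logit(p) = ln(0.2384) = -1.4338.

-1.4338


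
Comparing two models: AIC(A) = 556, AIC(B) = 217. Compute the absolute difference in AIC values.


Absolute difference = |556 - 217| = 339.
The model with lower AIC (B) is preferred.

339


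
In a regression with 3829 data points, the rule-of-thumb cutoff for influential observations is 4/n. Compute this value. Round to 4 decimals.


Cook's distance cutoff = 4/n = 4/3829.
= 0.0010.

0.0010


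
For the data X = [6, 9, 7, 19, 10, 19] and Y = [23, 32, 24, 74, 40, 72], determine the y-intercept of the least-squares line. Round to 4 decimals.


Compute b1 = 3.9475 from the OLS formula.
With xbar = 11.6667 and ybar = 44.1667, the intercept is:
b0 = 44.1667 - 3.9475 * 11.6667 = -1.8872.

-1.8872


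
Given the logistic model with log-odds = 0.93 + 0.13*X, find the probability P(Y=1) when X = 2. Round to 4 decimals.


Linear predictor: z = 0.93 + 0.13 * 2 = 1.1900.
P = 1/(1 + exp(-1.1900)) = 1/(1 + 0.3042) = 0.7667.

0.7667


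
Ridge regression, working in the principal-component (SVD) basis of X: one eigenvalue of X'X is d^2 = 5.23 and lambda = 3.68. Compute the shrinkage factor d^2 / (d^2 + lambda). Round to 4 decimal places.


d^2 + lambda = 5.23 + 3.68 = 8.9100.
Shrinkage factor = 5.23/8.9100 = 0.5870.

0.5870


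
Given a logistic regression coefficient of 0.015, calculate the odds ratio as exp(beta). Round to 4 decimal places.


exp(0.015) = 1.0151.
So the odds ratio is 1.0151.

1.0151


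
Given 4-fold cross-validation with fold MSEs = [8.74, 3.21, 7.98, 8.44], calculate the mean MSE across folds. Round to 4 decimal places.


Sum of fold MSEs = 28.3700.
Average = 28.3700 / 4 = 7.0925.

7.0925


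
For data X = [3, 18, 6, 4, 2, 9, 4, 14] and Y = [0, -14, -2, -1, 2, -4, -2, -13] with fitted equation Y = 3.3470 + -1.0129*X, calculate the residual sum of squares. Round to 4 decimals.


Compute predicted values, then residuals = yi - yhat_i.
Residuals: [-0.3083, 0.8852, 0.7304, -0.2954, 0.6788, 1.7691, -1.2954, -2.1664].
SSres = sum(residual^2) = 11.4612.

11.4612


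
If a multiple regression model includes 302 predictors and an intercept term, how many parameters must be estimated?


Including the intercept, the model has 302 predictor coefficients + 1 intercept.
Total = 303.

303


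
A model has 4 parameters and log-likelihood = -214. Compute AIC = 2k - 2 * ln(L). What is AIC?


AIC = 2*4 - 2*(-214).
= 8 + 428 = 436.

436


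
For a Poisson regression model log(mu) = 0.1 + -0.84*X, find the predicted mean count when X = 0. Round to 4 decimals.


eta = 0.1 + -0.84 * 0 = 0.1000.
mu = exp(0.1000) = 1.1052.

1.1052


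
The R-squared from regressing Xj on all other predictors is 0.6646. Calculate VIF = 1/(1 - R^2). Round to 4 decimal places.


VIF = 1 / (1 - 0.6646).
= 1 / 0.3354 = 2.9815.

2.9815


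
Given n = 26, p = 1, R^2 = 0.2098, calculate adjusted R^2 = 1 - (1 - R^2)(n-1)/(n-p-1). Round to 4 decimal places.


Adjusted R^2 = 1 - (1 - R^2) * (n-1)/(n-p-1).
(1 - R^2) = 0.7902.
(n-1)/(n-p-1) = 25/24.
(1 - R^2) * (n-1) = 0.7902 * 25 = 19.7550.
Divide by (n-p-1): 19.7550 / 24 = 0.8231.
Adj R^2 = 1 - 0.8231 = 0.1769.

0.1769


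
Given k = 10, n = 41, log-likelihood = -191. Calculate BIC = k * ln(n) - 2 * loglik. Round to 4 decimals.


k * ln(n) = 10 * ln(41) = 10 * 3.713572 = 37.135720.
-2 * loglik = -2 * (-191) = 382.
BIC = 37.135720 + 382 = 419.135720, which rounds to 419.1357.

419.1357


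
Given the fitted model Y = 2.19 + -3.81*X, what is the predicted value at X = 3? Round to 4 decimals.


Plug X = 3 into Y = 2.19 + -3.81*X:
Y = 2.19 + -11.4300 = -9.2400.

-9.2400


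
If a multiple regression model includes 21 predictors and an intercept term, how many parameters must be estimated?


Including the intercept, the model has 21 predictor coefficients + 1 intercept.
Total = 22.

22


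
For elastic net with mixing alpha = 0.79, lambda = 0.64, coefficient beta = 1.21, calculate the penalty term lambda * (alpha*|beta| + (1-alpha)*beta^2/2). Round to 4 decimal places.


alpha * |beta| = 0.79 * 1.21 = 0.9559.
(1-alpha) * beta^2/2 = 0.21 * 1.4641/2 = 0.1537.
Total = 0.64 * (0.9559 + 0.1537) = 0.7102.

0.7102


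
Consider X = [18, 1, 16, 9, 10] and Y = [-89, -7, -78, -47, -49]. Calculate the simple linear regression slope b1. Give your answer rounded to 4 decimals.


Calculate xbar = 10.8000, ybar = -54.0000.
S_xx = 178.8000, S_xy = -854.0000.
Using b1 = S_xy / S_xx = -854.0000 / 178.8000, we get b1 = -4.7763.

-4.7763


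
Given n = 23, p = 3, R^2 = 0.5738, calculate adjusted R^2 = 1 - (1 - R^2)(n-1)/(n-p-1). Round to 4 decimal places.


Plug in: Adj R^2 = 1 - (1 - 0.5738) * 22/19.
= 1 - 0.4262 * 22/19
= 1 - 9.3764 / 19
= 1 - 0.4935 = 0.5065.

0.5065


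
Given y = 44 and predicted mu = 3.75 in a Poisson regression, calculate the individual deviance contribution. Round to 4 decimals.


Compute y*ln(y/mu) = 44*ln(44/3.75) = 44*2.462434 = 108.347096.
y - mu = 40.25.
D = 2*(108.347096 - (40.25)) = 136.194192, which rounds to 136.1942.

136.1942


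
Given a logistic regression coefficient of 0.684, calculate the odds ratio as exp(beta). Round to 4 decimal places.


The odds ratio is computed as:
OR = e^(0.684) = 1.9818.

1.9818


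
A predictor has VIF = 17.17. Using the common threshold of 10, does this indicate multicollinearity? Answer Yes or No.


The threshold is 10.
VIF = 17.17 is >= 10.
Multicollinearity indication: Yes.

Yes


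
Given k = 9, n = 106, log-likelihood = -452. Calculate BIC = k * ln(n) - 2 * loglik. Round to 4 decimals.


ln(106) = 4.663439.
k * ln(n) = 9 * 4.663439 = 41.970951.
-2L = 904.
BIC = 41.970951 + 904 = 945.970951, which rounds to 945.9710.

945.9710


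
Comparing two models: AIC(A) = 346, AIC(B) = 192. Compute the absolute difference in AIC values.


|AIC_A - AIC_B| = |346 - 192| = 154.
Model B is preferred (lower AIC).

154


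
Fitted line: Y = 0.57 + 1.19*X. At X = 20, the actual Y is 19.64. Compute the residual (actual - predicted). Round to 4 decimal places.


Fitted value at X = 20 is yhat = 0.57 + 1.19*20 = 24.3700.
Residual = 19.64 - 24.3700 = -4.7300.

-4.7300


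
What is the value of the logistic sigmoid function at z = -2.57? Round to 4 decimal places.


exp(2.5700) = 13.0658.
1 + exp(-z) = 14.0658.
sigmoid = 1/14.0658 = 0.0711.

0.0711


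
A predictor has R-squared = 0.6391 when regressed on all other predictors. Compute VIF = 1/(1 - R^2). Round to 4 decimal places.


VIF = 1 / (1 - 0.6391).
= 1 / 0.3609 = 2.7709.

2.7709


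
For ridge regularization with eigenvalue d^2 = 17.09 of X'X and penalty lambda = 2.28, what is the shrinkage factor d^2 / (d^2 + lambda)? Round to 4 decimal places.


Denominator = d^2 + lambda = 17.09 + 2.28 = 19.3700.
Shrinkage = 17.09 / 19.3700 = 0.8823.

0.8823


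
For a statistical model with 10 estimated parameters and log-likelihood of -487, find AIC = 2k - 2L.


AIC = 2k - 2*loglik = 2(10) - 2(-487).
= 20 + 974 = 994.

994


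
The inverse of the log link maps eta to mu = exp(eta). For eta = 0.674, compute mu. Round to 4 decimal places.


Apply the inverse link:
mu = e^0.674 = 1.9621.

1.9621


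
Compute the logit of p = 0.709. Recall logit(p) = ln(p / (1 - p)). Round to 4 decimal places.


1 - p = 0.291.
p/(1-p) = 2.4364.
logit = ln(2.4364) = 0.8905.

0.8905


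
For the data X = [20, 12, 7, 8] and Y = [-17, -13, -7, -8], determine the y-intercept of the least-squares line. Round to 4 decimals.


First find the slope: b1 = -0.7661.
Means: xbar = 11.7500, ybar = -11.2500.
b0 = ybar - b1 * xbar = -11.2500 - -0.7661 * 11.7500 = -2.2482.

-2.2482


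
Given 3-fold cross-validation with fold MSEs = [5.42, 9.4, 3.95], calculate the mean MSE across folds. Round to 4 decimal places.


Total MSE across folds = 18.7700.
CV-MSE = 18.7700/3 = 6.2567.

6.2567


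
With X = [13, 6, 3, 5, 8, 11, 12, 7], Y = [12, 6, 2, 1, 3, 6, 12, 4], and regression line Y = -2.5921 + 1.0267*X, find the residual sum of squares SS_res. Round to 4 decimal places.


Predicted values from Y = -2.5921 + 1.0267*X.
Residuals: [1.2450, 2.4319, 1.5120, -1.5414, -2.6215, -2.7016, 2.2717, -0.5948].
SSres = 31.8115.

31.8115


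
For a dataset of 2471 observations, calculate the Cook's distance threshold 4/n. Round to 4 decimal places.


Using the rule of thumb:
Threshold = 4 / 2471 = 0.0016.

0.0016


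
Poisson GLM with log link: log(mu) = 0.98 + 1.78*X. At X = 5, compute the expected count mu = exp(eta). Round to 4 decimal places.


Compute eta = 0.98 + 1.78 * 5 = 9.8800.
Apply inverse link: mu = e^9.8800 = 19535.7227.

19535.7227


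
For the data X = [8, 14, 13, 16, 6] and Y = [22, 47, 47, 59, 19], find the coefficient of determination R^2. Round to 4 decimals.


The fitted line is Y = -7.8567 + 4.0927*X.
SSres = 24.1882, SStot = 1216.8000.
R^2 = 1 - SSres/SStot = 0.9801.

0.9801


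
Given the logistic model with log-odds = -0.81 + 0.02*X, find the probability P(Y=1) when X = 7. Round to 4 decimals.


Linear predictor: z = -0.81 + 0.02 * 7 = -0.6700.
P = 1/(1 + exp(0.6700)) = 1/(1 + 1.9542) = 0.3385.

0.3385


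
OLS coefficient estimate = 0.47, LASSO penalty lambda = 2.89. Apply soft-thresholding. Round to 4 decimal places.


Absolute value: |0.47| = 0.47.
Compare to lambda = 2.89.
Since |beta| <= lambda, the coefficient is set to 0.

0.0000


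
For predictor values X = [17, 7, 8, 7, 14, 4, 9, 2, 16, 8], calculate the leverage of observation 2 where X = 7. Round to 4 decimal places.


Compute xbar = 9.2000 with n = 10 observations.
SXX = 221.6000.
Leverage = 1/10 + (7 - 9.2000)^2/221.6000 = 0.1218.

0.1218


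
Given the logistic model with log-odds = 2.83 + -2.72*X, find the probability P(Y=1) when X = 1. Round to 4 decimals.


z = 2.83 + -2.72 * 1 = 0.1100.
Sigmoid: P = 1 / (1 + exp(-0.1100)) = 0.5275.

0.5275


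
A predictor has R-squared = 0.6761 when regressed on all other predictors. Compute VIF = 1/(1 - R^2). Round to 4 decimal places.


Denominator: 1 - 0.6761 = 0.3239.
VIF = 1 / 0.3239 = 3.0874.

3.0874


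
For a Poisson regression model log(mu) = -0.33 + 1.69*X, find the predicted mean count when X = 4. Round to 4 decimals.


Linear predictor: eta = -0.33 + (1.69)(4) = 6.4300.
Expected count: mu = exp(6.4300) = 620.1739.

620.1739


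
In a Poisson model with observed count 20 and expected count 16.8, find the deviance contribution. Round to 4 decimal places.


First: ln(20/16.8) = 0.174353.
Then: 20 * 0.174353 = 3.487060.
y - mu = 20 - 16.8 = 3.2.
D = 2(3.487060 - 3.2) = 0.574120, which rounds to 0.5741.

0.5741


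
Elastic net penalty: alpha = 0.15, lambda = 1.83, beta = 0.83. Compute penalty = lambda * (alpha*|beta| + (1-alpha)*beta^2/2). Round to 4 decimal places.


alpha * |beta| = 0.15 * 0.83 = 0.1245.
(1-alpha) * beta^2/2 = 0.85 * 0.6889/2 = 0.2928.
Total = 1.83 * (0.1245 + 0.2928) = 0.7636.

0.7636


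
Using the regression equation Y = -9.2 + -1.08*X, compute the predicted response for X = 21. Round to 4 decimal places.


Plug X = 21 into Y = -9.2 + -1.08*X:
Y = -9.2 + -22.6800 = -31.8800.

-31.8800


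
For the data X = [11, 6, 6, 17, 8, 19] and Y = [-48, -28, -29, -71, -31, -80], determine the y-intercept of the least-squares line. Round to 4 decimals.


Compute b1 = -4.0304 from the OLS formula.
With xbar = 11.1667 and ybar = -47.8333, the intercept is:
b0 = -47.8333 - -4.0304 * 11.1667 = -2.8269.

-2.8269


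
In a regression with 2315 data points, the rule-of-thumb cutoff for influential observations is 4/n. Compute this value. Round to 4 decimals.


Cook's distance cutoff = 4/n = 4/2315.
= 0.0017.

0.0017


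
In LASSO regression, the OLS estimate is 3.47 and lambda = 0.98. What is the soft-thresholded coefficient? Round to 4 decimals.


Absolute value: |3.47| = 3.47.
Compare to lambda = 0.98.
Since |beta| > lambda, coefficient = sign(beta)*(|beta| - lambda) = 2.4900.

2.4900


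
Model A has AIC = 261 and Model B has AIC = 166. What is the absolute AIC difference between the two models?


Compute |261 - 166| = 95.
Model B has the smaller AIC.

95


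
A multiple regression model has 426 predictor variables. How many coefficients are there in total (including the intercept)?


Each predictor gets one coefficient, plus one intercept.
Total parameters = 426 + 1 = 427.

427


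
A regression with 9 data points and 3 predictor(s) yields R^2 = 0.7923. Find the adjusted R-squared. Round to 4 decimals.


Using the formula:
(1 - 0.7923) = 0.2077.
Multiply by 8/5: 0.2077 * 8 = 1.6616, then 1.6616 / 5 = 0.3323.
Adj R^2 = 1 - 0.3323 = 0.6677.

0.6677


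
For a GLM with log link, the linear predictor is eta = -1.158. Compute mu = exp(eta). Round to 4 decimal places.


The inverse log link gives:
mu = exp(-1.158) = 0.3141.

0.3141


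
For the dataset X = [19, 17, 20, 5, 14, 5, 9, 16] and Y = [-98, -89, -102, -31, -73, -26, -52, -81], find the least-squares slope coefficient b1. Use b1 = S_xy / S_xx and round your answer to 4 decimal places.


Calculate xbar = 13.1250, ybar = -69.0000.
S_xx = 254.8750, S_xy = -1241.0000.
Using b1 = S_xy / S_xx = -1241.0000 / 254.8750, we get b1 = -4.8691.

-4.8691


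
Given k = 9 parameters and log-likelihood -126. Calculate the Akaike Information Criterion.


Compute:
2k = 2*9 = 18.
-2*loglik = -2*(-126) = 252.
AIC = 18 + 252 = 270.

270


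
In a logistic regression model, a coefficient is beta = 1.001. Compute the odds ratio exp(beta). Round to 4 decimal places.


Odds ratio = exp(beta) = exp(1.001).
= 2.7210.

2.7210


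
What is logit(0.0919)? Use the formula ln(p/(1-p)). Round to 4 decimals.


The odds are p/(1-p) = 0.0919 / 0.9081 = 0.1012.
logit(p) = ln(0.1012) = -2.2907.

-2.2907


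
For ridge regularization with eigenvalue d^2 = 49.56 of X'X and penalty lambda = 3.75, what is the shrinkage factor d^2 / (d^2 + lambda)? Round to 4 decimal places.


Denominator = d^2 + lambda = 49.56 + 3.75 = 53.3100.
Shrinkage = 49.56 / 53.3100 = 0.9297.

0.9297


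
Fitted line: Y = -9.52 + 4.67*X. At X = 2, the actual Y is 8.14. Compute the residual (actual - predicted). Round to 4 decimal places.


Predicted = -9.52 + 4.67 * 2 = -0.1800.
Residual = 8.14 - -0.1800 = 8.3200.

8.3200


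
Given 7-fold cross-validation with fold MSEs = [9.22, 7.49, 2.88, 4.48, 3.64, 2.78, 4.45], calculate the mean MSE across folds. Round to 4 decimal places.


Sum of fold MSEs = 34.9400.
Average = 34.9400 / 7 = 4.9914.

4.9914


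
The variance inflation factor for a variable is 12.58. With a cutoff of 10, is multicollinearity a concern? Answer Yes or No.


Compare VIF = 12.58 to the threshold of 10.
12.58 >= 10, so the answer is Yes.

Yes


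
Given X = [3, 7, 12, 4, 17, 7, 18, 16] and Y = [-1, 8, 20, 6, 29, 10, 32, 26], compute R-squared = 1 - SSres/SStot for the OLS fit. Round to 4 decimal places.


After computing the OLS fit (b0=-4.7087, b1=1.9961):
SSres = 17.4961, SStot = 1029.5000.
R^2 = 1 - 17.4961/1029.5000 = 0.9830.

0.9830


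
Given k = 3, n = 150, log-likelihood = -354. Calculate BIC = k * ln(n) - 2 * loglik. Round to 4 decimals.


k * ln(n) = 3 * ln(150) = 3 * 5.010635 = 15.031905.
-2 * loglik = -2 * (-354) = 708.
BIC = 15.031905 + 708 = 723.031905, which rounds to 723.0319.

723.0319


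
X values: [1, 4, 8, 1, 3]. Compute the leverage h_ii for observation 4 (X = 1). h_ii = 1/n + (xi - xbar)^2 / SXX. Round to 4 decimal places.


n = 5, xbar = 3.4000.
SXX = sum((xi - xbar)^2) = 33.2000.
h = 1/5 + (1 - 3.4000)^2 / 33.2000 = 0.3735.

0.3735


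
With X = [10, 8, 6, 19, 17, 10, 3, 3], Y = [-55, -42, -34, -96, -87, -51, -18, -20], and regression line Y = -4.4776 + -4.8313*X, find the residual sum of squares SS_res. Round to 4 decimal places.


For each point, residual = actual - predicted.
Residuals: [-2.2094, 1.1280, -0.5346, 0.2723, -0.3903, 1.7906, 0.9715, -1.0285].
Sum of squared residuals = 11.8740.

11.8740


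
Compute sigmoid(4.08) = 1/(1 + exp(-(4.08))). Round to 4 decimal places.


exp(-4.0800) = 0.0169.
1 + exp(-z) = 1.0169.
sigmoid = 1/1.0169 = 0.9834.

0.9834


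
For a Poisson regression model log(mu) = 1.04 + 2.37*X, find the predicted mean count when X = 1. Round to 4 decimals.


Linear predictor: eta = 1.04 + (2.37)(1) = 3.4100.
Expected count: mu = exp(3.4100) = 30.2652.

30.2652


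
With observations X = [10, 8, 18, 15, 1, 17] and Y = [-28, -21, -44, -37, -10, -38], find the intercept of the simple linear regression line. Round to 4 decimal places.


The slope is b1 = -1.9284.
Sample means are xbar = 11.5000 and ybar = -29.6667.
Intercept: b0 = -29.6667 - (-1.9284)(11.5000) = -7.4901.

-7.4901


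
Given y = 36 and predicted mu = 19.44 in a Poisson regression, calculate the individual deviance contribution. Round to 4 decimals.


y/mu = 36/19.44 = 1.851852 (approx.), and ln(36/19.44) = 0.616186.
y * ln(y/mu) = 36 * 0.616186 = 22.182696.
y - mu = 16.56.
D = 2 * (22.182696 - 16.56) = 11.245392, which rounds to 11.2454.

11.2454


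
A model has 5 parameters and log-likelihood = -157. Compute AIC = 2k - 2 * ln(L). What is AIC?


AIC = 2*5 - 2*(-157).
= 10 + 314 = 324.

324


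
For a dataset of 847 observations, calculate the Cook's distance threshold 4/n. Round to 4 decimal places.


Using the rule of thumb:
Threshold = 4 / 847 = 0.0047.

0.0047


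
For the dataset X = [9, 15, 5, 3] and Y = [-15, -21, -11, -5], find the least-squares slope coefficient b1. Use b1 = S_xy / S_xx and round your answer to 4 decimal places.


The sample means are xbar = 8.0000 and ybar = -13.0000.
Compute S_xx = 84.0000 and S_xy = -104.0000.
Slope b1 = S_xy / S_xx = -104.0000 / 84.0000 = -1.2381.

-1.2381


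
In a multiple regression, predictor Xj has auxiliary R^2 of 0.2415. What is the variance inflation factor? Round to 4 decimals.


Denominator: 1 - 0.2415 = 0.7585.
VIF = 1 / 0.7585 = 1.3184.

1.3184


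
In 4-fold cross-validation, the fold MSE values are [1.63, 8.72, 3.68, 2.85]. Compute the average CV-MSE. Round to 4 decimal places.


Total MSE across folds = 16.8800.
CV-MSE = 16.8800/4 = 4.2200.

4.2200


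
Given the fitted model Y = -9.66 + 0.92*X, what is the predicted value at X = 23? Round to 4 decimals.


Substitute X = 23 into the equation:
Y = -9.66 + 0.92 * 23 = -9.66 + 21.1600 = 11.5000.

11.5000


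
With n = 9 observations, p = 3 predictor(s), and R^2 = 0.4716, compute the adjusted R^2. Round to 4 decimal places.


Plug in: Adj R^2 = 1 - (1 - 0.4716) * 8/5.
= 1 - 0.5284 * 8/5
= 1 - 4.2272 / 5
= 1 - 0.8454 = 0.1546.

0.1546


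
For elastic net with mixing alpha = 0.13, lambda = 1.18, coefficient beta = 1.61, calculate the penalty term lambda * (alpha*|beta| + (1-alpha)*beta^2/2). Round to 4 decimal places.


L1 component = 0.13 * |1.61| = 0.2093.
L2 component = 0.87 * 1.61^2 / 2 = 1.1276.
Penalty = 1.18 * (0.2093 + 1.1276) = 1.18 * 1.3369 = 1.5775.

1.5775


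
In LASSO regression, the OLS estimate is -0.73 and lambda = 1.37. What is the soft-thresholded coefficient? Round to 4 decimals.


|beta_OLS| = 0.73.
lambda = 1.37.
Since |beta| <= lambda, the coefficient is set to 0.
Result = 0.0000.

0.0000


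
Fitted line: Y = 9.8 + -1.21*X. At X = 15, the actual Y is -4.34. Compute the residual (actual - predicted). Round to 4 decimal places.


Fitted value at X = 15 is yhat = 9.8 + -1.21*15 = -8.3500.
Residual = -4.34 - -8.3500 = 4.0100.

4.0100


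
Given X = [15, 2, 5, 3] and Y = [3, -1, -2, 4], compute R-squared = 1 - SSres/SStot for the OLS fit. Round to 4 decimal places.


The fitted line is Y = -0.1710 + 0.1874*X.
SSres = 22.2529, SStot = 26.0000.
R^2 = 1 - SSres/SStot = 0.1441.

0.1441


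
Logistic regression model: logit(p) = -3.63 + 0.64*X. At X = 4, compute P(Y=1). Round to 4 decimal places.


Compute z = -3.63 + (0.64)(4) = -1.0700.
exp(-z) = 2.9154.
P = 1/(1 + 2.9154) = 0.2554.

0.2554


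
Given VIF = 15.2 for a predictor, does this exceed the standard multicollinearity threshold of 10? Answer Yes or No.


Compare VIF = 15.2 to the threshold of 10.
15.2 >= 10, so the answer is Yes.

Yes


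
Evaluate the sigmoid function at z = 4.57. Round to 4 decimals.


Compute exp(-4.5700) = 0.0104.
Sigmoid = 1 / (1 + 0.0104) = 1 / 1.0104 = 0.9897.

0.9897


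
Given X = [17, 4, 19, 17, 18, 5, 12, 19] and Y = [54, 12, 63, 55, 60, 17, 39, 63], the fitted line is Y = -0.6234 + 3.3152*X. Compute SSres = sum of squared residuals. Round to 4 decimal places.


For each point, residual = actual - predicted.
Residuals: [-1.7350, -0.6374, 0.6346, -0.7350, 0.9498, 1.0474, -0.1590, 0.6346].
Sum of squared residuals = 6.7866.

6.7866


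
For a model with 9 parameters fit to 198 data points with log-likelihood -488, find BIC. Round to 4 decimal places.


k * ln(n) = 9 * ln(198) = 9 * 5.288267 = 47.594403.
-2 * loglik = -2 * (-488) = 976.
BIC = 47.594403 + 976 = 1023.594403, which rounds to 1023.5944.

1023.5944


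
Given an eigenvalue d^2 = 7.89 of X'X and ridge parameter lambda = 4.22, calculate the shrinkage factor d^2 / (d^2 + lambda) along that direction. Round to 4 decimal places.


Compute the denominator: 7.89 + 4.22 = 12.1100.
Shrinkage factor = 7.89 / 12.1100 = 0.6515.

0.6515


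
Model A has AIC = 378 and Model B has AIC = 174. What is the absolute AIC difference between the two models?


|AIC_A - AIC_B| = |378 - 174| = 204.
Model B is preferred (lower AIC).

204


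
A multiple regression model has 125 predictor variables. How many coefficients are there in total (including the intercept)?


Each predictor gets one coefficient, plus one intercept.
Total parameters = 125 + 1 = 126.

126


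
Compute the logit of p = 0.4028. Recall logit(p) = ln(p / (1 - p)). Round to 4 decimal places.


The odds are p/(1-p) = 0.4028 / 0.5972 = 0.6745.
logit(p) = ln(0.6745) = -0.3938.

-0.3938


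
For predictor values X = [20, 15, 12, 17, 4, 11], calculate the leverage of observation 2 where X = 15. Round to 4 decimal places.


Compute xbar = 13.1667 with n = 6 observations.
SXX = 154.8333.
Leverage = 1/6 + (15 - 13.1667)^2/154.8333 = 0.1884.

0.1884


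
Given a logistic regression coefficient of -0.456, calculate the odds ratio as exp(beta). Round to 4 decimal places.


Odds ratio = exp(beta) = exp(-0.456).
= 0.6338.

0.6338


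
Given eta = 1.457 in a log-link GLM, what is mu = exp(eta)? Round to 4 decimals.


mu = exp(eta) = exp(1.457).
= 4.2931.

4.2931


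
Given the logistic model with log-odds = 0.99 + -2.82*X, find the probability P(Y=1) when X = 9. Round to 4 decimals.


Linear predictor: z = 0.99 + -2.82 * 9 = -24.3900.
P = 1/(1 + exp(24.3900)) = 1/(1 + 39123924632.5905) = 0.0000.

0.0000


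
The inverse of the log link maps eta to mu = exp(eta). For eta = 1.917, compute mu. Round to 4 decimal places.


Apply the inverse link:
mu = e^1.917 = 6.8005.

6.8005


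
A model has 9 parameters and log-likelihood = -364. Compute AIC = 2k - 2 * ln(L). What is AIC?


AIC = 2*9 - 2*(-364).
= 18 + 728 = 746.

746


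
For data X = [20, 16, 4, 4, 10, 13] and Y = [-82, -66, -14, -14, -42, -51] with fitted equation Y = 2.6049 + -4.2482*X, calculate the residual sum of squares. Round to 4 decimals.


Compute predicted values, then residuals = yi - yhat_i.
Residuals: [0.3591, -0.6337, 0.3879, 0.3879, -2.1229, 1.6217].
SSres = sum(residual^2) = 7.9681.

7.9681


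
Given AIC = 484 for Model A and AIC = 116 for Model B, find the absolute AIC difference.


|AIC_A - AIC_B| = |484 - 116| = 368.
Model B is preferred (lower AIC).

368


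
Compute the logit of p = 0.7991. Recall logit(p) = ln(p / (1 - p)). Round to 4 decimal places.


Compute the odds: 0.7991/0.2009 = 3.9776.
Take the natural log: ln(3.9776) = 1.3807.

1.3807


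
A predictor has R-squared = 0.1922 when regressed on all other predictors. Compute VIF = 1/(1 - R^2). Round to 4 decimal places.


VIF = 1 / (1 - 0.1922).
= 1 / 0.8078 = 1.2379.

1.2379


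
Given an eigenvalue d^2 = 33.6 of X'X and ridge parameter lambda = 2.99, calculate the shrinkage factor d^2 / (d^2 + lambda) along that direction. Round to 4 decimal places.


Denominator = d^2 + lambda = 33.6 + 2.99 = 36.5900.
Shrinkage = 33.6 / 36.5900 = 0.9183.

0.9183


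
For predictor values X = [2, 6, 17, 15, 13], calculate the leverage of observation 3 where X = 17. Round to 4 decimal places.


Compute xbar = 10.6000 with n = 5 observations.
SXX = 161.2000.
Leverage = 1/5 + (17 - 10.6000)^2/161.2000 = 0.4541.

0.4541


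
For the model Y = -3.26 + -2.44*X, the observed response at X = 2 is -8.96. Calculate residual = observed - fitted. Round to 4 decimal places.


Predicted = -3.26 + -2.44 * 2 = -8.1400.
Residual = -8.96 - -8.1400 = -0.8200.

-0.8200


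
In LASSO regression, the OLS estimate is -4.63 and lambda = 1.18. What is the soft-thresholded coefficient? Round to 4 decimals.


Absolute value: |-4.63| = 4.63.
Compare to lambda = 1.18.
Since |beta| > lambda, coefficient = sign(beta)*(|beta| - lambda) = -3.4500.

-3.4500


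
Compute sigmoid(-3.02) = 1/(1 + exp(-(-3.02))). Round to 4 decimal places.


Compute exp(3.0200) = 20.4913.
Sigmoid = 1 / (1 + 20.4913) = 1 / 21.4913 = 0.0465.

0.0465


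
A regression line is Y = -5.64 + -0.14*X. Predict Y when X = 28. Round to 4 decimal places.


Plug X = 28 into Y = -5.64 + -0.14*X:
Y = -5.64 + -3.9200 = -9.5600.

-9.5600


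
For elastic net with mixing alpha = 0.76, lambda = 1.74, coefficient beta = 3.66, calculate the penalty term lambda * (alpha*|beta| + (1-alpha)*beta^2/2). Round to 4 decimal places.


L1 component = 0.76 * |3.66| = 2.7816.
L2 component = 0.24 * 3.66^2 / 2 = 1.6075.
Penalty = 1.74 * (2.7816 + 1.6075) = 1.74 * 4.3891 = 7.6370.

7.6370
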